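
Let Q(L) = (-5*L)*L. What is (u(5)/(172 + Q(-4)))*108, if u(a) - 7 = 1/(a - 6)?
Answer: 162/23 ≈ 7.0435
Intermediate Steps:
Q(L) = -5*L**2
u(a) = 7 + 1/(-6 + a) (u(a) = 7 + 1/(a - 6) = 7 + 1/(-6 + a))
(u(5)/(172 + Q(-4)))*108 = (((-41 + 7*5)/(-6 + 5))/(172 - 5*(-4)**2))*108 = (((-41 + 35)/(-1))/(172 - 5*16))*108 = ((-1*(-6))/(172 - 80))*108 = (6/92)*108 = (6*(1/92))*108 = (3/46)*108 = 162/23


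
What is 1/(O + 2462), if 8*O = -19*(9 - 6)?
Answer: 8/19639 ≈ 0.00040735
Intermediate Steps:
O = -57/8 (O = (-19*(9 - 6))/8 = (-19*3)/8 = (⅛)*(-57) = -57/8 ≈ -7.1250)
1/(O + 2462) = 1/(-57/8 + 2462) = 1/(19639/8) = 8/19639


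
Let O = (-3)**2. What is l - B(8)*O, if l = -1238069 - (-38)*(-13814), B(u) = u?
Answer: -1763073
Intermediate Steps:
l = -1763001 (l = -1238069 - 1*524932 = -1238069 - 524932 = -1763001)
O = 9
l - B(8)*O = -1763001 - 8*9 = -1763001 - 1*72 = -1763001 - 72 = -1763073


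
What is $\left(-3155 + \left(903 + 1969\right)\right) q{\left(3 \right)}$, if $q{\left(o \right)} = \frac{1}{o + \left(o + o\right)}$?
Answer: $- \frac{283}{9} \approx -31.444$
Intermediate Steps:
$q{\left(o \right)} = \frac{1}{3 o}$ ($q{\left(o \right)} = \frac{1}{o + 2 o} = \frac{1}{3 o}$)
$\left(-3155 + \left(903 + 1969\right)\right) q{\left(3 \right)} = \left(-3155 + \left(903 + 1969\right)\right) \frac{1}{3 \cdot 3} = \left(-3155 + 2872\right) \frac{1}{3} \cdot \frac{1}{3} = \left(-283\right) \frac{1}{9} = - \frac{283}{9}$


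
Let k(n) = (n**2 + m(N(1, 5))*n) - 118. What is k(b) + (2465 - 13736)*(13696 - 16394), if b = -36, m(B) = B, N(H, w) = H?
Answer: 30410300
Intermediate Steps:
k(n) = -118 + n + n**2 (k(n) = (n**2 + 1*n) - 118 = (n**2 + n) - 118 = (n + n**2) - 118 = -118 + n + n**2)
k(b) + (2465 - 13736)*(13696 - 16394) = (-118 - 36 + (-36)**2) + (2465 - 13736)*(13696 - 16394) = (-118 - 36 + 1296) - 11271*(-2698) = 1142 + 30409158 = 30410300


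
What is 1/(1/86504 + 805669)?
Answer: 86504/69693591177 ≈ 1.2412e-6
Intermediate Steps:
1/(1/86504 + 805669) = 1/(69693591177/86504) = 86504/69693591177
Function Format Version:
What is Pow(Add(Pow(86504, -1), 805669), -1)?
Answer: Rational(86504, 69693591177) ≈ 1.2412e-6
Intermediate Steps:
Pow(Add(Pow(86504, -1), 805669), -1) = Pow(Add(Rational(1, 86504), 805669), -1) = Pow(Rational(69693591177, 86504), -1) = Rational(86504, 69693591177)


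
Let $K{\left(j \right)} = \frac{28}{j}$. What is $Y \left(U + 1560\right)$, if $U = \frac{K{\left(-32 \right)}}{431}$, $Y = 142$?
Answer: $\frac{381899983}{1724} \approx 2.2152 \cdot 10^{5}$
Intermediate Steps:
$U = - \frac{7}{3448}$ ($U = \frac{28 \frac{1}{-32}}{431} = 28 \left(- \frac{1}{32}\right) \frac{1}{431} = \left(- \frac{7}{8}\right) \frac{1}{431} = - \frac{7}{3448} \approx -0.0020302$)
$Y \left(U + 1560\right) = 142 \left(- \frac{7}{3448} + 1560\right) = 142 \cdot \frac{5378873}{3448} = \frac{381899983}{1724}$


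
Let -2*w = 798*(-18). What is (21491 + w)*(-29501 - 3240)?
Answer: -938782693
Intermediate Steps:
w = 7182 (w = -399*(-18) = -½*(-14364) = 7182)
(21491 + w)*(-29501 - 3240) = (21491 + 7182)*(-29501 - 3240) = 28673*(-32741) = -938782693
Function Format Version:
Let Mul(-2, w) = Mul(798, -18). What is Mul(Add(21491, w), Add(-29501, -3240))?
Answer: -938782693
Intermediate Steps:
w = 7182 (w = Mul(Rational(-1, 2), Mul(798, -18)) = Mul(Rational(-1, 2), -14364) = 7182)
Mul(Add(21491, w), Add(-29501, -3240)) = Mul(Add(21491, 7182), Add(-29501, -3240)) = Mul(28673, -32741) = -938782693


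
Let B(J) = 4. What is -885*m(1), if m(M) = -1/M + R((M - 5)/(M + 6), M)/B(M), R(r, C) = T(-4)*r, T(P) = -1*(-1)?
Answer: 7080/7 ≈ 1011.4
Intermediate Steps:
T(P) = 1
R(r, C) = r (R(r, C) = 1*r = r)
m(M) = -1/M + (-5 + M)/(4*(6 + M)) (m(M) = -1/M + ((M - 5)/(M + 6))/4 = -1/M + ((-5 + M)/(6 + M))*(¼) = -1/M + (-5 + M)/(4*(6 + M)))
-885*m(1) = -885*(-24 + 1² - 9*1)/(4*1*(6 + 1)) = -885*(-24 + 1 - 9)/(4*7) = -885*(-32)/(4*7) = -885*(-8/7) = 7080/7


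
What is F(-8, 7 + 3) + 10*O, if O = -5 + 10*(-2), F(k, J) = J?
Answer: -240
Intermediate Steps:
O = -25 (O = -5 - 20 = -25)
F(-8, 7 + 3) + 10*O = (7 + 3) + 10*(-25) = 10 - 250 = -240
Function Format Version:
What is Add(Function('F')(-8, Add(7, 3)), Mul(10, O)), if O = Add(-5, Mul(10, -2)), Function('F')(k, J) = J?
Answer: -240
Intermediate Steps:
O = -25 (O = Add(-5, -20) = -25)
Add(Function('F')(-8, Add(7, 3)), Mul(10, O)) = Add(Add(7, 3), Mul(10, -25)) = Add(10, -250) = -240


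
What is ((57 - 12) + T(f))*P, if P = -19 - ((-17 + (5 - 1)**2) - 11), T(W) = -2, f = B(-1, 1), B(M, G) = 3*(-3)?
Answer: -301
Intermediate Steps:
B(M, G) = -9
f = -9
P = -7 (P = -19 - ((-17 + 4**2) - 11) = -19 - ((-17 + 16) - 11) = -19 - (-1 - 11) = -19 - 1*(-12) = -19 + 12 = -7)
((57 - 12) + T(f))*P = ((57 - 12) - 2)*(-7) = (45 - 2)*(-7) = 43*(-7) = -301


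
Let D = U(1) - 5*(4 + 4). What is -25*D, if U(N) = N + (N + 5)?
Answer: 825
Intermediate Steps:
U(N) = 5 + 2*N (U(N) = N + (5 + N) = 5 + 2*N)
D = -33 (D = (5 + 2*1) - 5*(4 + 4) = (5 + 2) - 5*8 = 7 - 40 = -33)
-25*D = -25*(-33) = 825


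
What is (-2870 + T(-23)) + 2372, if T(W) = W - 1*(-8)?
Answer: -513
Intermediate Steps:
T(W) = 8 + W (T(W) = W + 8 = 8 + W)
(-2870 + T(-23)) + 2372 = (-2870 + (8 - 23)) + 2372 = (-2870 - 15) + 2372 = -2885 + 2372 = -513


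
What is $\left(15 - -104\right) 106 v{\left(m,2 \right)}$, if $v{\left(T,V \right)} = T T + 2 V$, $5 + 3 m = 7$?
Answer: $\frac{504560}{9} \approx 56062.0$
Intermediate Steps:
$m = \frac{2}{3}$ ($m = - \frac{5}{3} + \frac{1}{3} \cdot 7 = - \frac{5}{3} + \frac{7}{3} = \frac{2}{3} \approx 0.66667$)
$v{\left(T,V \right)} = T^{2} + 2 V$
$\left(15 - -104\right) 106 v{\left(m,2 \right)} = \left(15 - -104\right) 106 \left(\left(\frac{2}{3}\right)^{2} + 2 \cdot 2\right) = \left(15 + 104\right) 106 \left(\frac{4}{9} + 4\right) = 119 \cdot 106 \cdot \frac{40}{9} = 12614 \cdot \frac{40}{9} = \frac{504560}{9}$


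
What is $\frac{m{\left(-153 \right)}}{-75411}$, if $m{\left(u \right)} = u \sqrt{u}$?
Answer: $\frac{17 i \sqrt{17}}{2793} \approx 0.025096 i$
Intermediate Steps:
$m{\left(u \right)} = u^{\frac{3}{2}}$
$\frac{m{\left(-153 \right)}}{-75411} = \frac{\left(-153\right)^{\frac{3}{2}}}{-75411} = - 459 i \sqrt{17} \left(- \frac{1}{75411}\right) = \frac{17 i \sqrt{17}}{2793}$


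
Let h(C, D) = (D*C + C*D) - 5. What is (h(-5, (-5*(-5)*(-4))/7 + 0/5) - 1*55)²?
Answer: 336400/49 ≈ 6865.3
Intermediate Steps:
h(C, D) = -5 + 2*C*D (h(C, D) = (C*D + C*D) - 5 = 2*C*D - 5 = -5 + 2*C*D)
(h(-5, (-5*(-5)*(-4))/7 + 0/5) - 1*55)² = ((-5 + 2*(-5)*((-5*(-5)*(-4))/7 + 0/5)) - 1*55)² = ((-5 + 2*(-5)*((25*(-4))*(⅐) + 0*(⅕))) - 55)² = ((-5 + 2*(-5)*(-100*⅐ + 0)) - 55)² = ((-5 + 2*(-5)*(-100/7 + 0)) - 55)² = ((-5 + 2*(-5)*(-100/7)) - 55)² = ((-5 + 1000/7) - 55)² = (965/7 - 55)² = (580/7)² = 336400/49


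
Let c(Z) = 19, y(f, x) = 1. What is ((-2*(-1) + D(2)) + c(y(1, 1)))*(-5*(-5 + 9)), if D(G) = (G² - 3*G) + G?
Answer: -420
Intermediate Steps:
D(G) = G² - 2*G
((-2*(-1) + D(2)) + c(y(1, 1)))*(-5*(-5 + 9)) = ((-2*(-1) + 2*(-2 + 2)) + 19)*(-5*(-5 + 9)) = ((2 + 2*0) + 19)*(-5*4) = ((2 + 0) + 19)*(-20) = (2 + 19)*(-20) = 21*(-20) = -420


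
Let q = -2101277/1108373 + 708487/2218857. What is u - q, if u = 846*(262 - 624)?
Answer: -753168155810741834/2459321189661 ≈ -3.0625e+5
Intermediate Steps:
u = -306252 (u = 846*(-362) = -306252)
q = -3877165318738/2459321189661 (q = -2101277*1/1108373 + 708487*(1/2218857) = -2101277/1108373 + 708487/2218857 = -3877165318738/2459321189661 ≈ -1.5765)
u - q = -306252 - 1*(-3877165318738/2459321189661) = -306252 + 3877165318738/2459321189661 = -753168155810741834/2459321189661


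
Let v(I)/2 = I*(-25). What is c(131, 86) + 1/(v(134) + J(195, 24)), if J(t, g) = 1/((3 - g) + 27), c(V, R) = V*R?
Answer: 452881928/40199 ≈ 11266.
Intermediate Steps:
v(I) = -50*I (v(I) = 2*(I*(-25)) = 2*(-25*I) = -50*I)
c(V, R) = R*V
J(t, g) = 1/(30 - g)
c(131, 86) + 1/(v(134) + J(195, 24)) = 86*131 + 1/(-50*134 - 1/(-30 + 24)) = 11266 + 1/(-6700 - 1/(-6)) = 11266 + 1/(-6700 - 1*(-⅙)) = 11266 + 1/(-6700 + ⅙) = 11266 + 1/(-40199/6) = 11266 - 6/40199 = 452881928/40199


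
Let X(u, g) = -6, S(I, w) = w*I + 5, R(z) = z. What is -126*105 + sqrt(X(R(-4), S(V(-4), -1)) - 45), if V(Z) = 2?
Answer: -13230 + I*sqrt(51) ≈ -13230.0 + 7.1414*I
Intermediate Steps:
S(I, w) = 5 + I*w (S(I, w) = I*w + 5 = 5 + I*w)
-126*105 + sqrt(X(R(-4), S(V(-4), -1)) - 45) = -126*105 + sqrt(-6 - 45) = -13230 + sqrt(-51) = -13230 + I*sqrt(51)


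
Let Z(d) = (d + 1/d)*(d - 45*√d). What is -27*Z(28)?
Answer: -21195 + 953775*√7/14 ≈ 1.5905e+5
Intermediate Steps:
-27*Z(28) = -27*(1 + 28² - 45*√7/14 - 2520*√7) = -27*(1 + 784 - 45*√7/14 - 2520*√7) = -27*(785 - 35325*√7/14) = -21195 + 953775*√7/14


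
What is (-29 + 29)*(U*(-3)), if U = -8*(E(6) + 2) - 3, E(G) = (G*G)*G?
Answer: 0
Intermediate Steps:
E(G) = G³ (E(G) = G²*G = G³)
U = -1747 (U = -8*(6³ + 2) - 3 = -8*(216 + 2) - 3 = -8*218 - 3 = -2*872 - 3 = -1744 - 3 = -1747)
(-29 + 29)*(U*(-3)) = (-29 + 29)*(-1747*(-3)) = 0*5241 = 0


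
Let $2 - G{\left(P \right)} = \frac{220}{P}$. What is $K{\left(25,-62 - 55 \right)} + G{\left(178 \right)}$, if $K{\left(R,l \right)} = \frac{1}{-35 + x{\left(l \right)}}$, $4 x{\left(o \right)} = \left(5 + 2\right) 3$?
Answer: $\frac{7736}{10591} \approx 0.73043$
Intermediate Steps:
$G{\left(P \right)} = 2 - \frac{220}{P}$
$x{\left(o \right)} = \frac{21}{4}$ ($x{\left(o \right)} = \frac{\left(5 + 2\right) 3}{4} = \frac{7 \cdot 3}{4} = \frac{1}{4} \cdot 21 = \frac{21}{4}$)
$K{\left(R,l \right)} = - \frac{4}{119}$ ($K{\left(R,l \right)} = \frac{1}{-35 + \frac{21}{4}} = \frac{1}{- \frac{119}{4}} = - \frac{4}{119}$)
$K{\left(25,-62 - 55 \right)} + G{\left(178 \right)} = - \frac{4}{119} + \left(2 - \frac{220}{178}\right) = - \frac{4}{119} + \left(2 - \frac{110}{89}\right) = - \frac{4}{119} + \frac{68}{89} = \frac{7736}{10591}$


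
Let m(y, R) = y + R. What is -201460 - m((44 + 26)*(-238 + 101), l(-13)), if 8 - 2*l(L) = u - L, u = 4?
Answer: -383731/2 ≈ -1.9187e+5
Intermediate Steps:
l(L) = 2 + L/2 (l(L) = 4 - (4 - L)/2 = 4 + (-2 + L/2) = 2 + L/2)
m(y, R) = R + y
-201460 - m((44 + 26)*(-238 + 101), l(-13)) = -201460 - ((2 + (½)*(-13)) + (44 + 26)*(-238 + 101)) = -201460 - ((2 - 13/2) + 70*(-137)) = -201460 - (-9/2 - 9590) = -201460 - 1*(-19189/2) = -201460 + 19189/2 = -383731/2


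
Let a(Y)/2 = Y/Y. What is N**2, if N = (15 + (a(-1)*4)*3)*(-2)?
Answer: 6084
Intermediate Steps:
a(Y) = 2 (a(Y) = 2*(Y/Y) = 2*1 = 2)
N = -78 (N = (15 + (2*4)*3)*(-2) = (15 + 8*3)*(-2) = (15 + 24)*(-2) = 39*(-2) = -78)
N**2 = (-78)**2 = 6084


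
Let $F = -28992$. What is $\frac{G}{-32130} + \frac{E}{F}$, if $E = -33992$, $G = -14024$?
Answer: $\frac{31223891}{19406520} \approx 1.6089$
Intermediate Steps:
$\frac{G}{-32130} + \frac{E}{F} = - \frac{14024}{-32130} - \frac{33992}{-28992} = \left(-14024\right) \left(- \frac{1}{32130}\right) - - \frac{4249}{3624} = \frac{7012}{16065} + \frac{4249}{3624} = \frac{31223891}{19406520}$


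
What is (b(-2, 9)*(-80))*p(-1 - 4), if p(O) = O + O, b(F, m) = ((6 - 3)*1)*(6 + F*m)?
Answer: -28800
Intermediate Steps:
b(F, m) = 18 + 3*F*m (b(F, m) = (3*1)*(6 + F*m) = 3*(6 + F*m) = 18 + 3*F*m)
p(O) = 2*O
(b(-2, 9)*(-80))*p(-1 - 4) = ((18 + 3*(-2)*9)*(-80))*(2*(-1 - 4)) = ((18 - 54)*(-80))*(2*(-5)) = -36*(-80)*(-10) = 2880*(-10) = -28800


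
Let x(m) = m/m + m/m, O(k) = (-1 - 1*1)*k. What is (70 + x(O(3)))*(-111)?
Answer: -7992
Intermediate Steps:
O(k) = -2*k (O(k) = (-1 - 1)*k = -2*k)
x(m) = 2 (x(m) = 1 + 1 = 2)
(70 + x(O(3)))*(-111) = (70 + 2)*(-111) = 72*(-111) = -7992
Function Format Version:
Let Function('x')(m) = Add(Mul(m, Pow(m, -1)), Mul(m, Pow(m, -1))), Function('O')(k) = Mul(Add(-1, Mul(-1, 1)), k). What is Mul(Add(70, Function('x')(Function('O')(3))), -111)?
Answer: -7992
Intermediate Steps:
Function('O')(k) = Mul(-2, k) (Function('O')(k) = Mul(Add(-1, -1), k) = Mul(-2, k))
Function('x')(m) = 2 (Function('x')(m) = Add(1, 1) = 2)
Mul(Add(70, Function('x')(Function('O')(3))), -111) = Mul(Add(70, 2), -111) = Mul(72, -111) = -7992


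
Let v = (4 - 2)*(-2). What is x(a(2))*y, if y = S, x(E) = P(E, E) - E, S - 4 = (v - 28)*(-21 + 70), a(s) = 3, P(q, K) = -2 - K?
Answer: 12512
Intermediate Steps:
v = -4 (v = 2*(-2) = -4)
S = -1564 (S = 4 + (-4 - 28)*(-21 + 70) = 4 - 32*49 = 4 - 1568 = -1564)
x(E) = -2 - 2*E (x(E) = (-2 - E) - E = -2 - 2*E)
y = -1564
x(a(2))*y = (-2 - 2*3)*(-1564) = (-2 - 6)*(-1564) = -8*(-1564) = 12512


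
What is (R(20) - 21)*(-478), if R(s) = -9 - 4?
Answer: 16252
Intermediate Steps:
R(s) = -13
(R(20) - 21)*(-478) = (-13 - 21)*(-478) = -34*(-478) = 16252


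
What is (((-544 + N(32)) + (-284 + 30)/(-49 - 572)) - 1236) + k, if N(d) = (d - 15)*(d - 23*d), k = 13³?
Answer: -7172917/621 ≈ -11551.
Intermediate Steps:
k = 2197
N(d) = -22*d*(-15 + d) (N(d) = (-15 + d)*(-22*d) = -22*d*(-15 + d))
(((-544 + N(32)) + (-284 + 30)/(-49 - 572)) - 1236) + k = (((-544 + 22*32*(15 - 1*32)) + (-284 + 30)/(-49 - 572)) - 1236) + 2197 = (((-544 + 22*32*(15 - 32)) - 254/(-621)) - 1236) + 2197 = (((-544 + 22*32*(-17)) - 254*(-1/621)) - 1236) + 2197 = (((-544 - 11968) + 254/621) - 1236) + 2197 = ((-12512 + 254/621) - 1236) + 2197 = (-7769698/621 - 1236) + 2197 = -8537254/621 + 2197 = -7172917/621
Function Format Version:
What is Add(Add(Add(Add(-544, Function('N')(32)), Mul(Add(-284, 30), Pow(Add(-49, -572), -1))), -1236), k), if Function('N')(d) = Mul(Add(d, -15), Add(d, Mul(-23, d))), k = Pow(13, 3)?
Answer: Rational(-7172917, 621) ≈ -11551.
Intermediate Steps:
k = 2197
Function('N')(d) = Mul(-22, d, Add(-15, d)) (Function('N')(d) = Mul(Add(-15, d), Mul(-22, d)) = Mul(-22, d, Add(-15, d)))
Add(Add(Add(Add(-544, Function('N')(32)), Mul(Add(-284, 30), Pow(Add(-49, -572), -1))), -1236), k) = Add(Add(Add(Add(-544, Mul(22, 32, Add(15, Mul(-1, 32)))), Mul(Add(-284, 30), Pow(Add(-49, -572), -1))), -1236), 2197) = Add(Add(Add(Add(-544, Mul(22, 32, Add(15, -32))), Mul(-254, Pow(-621, -1))), -1236), 2197) = Add(Add(Add(Add(-544, Mul(22, 32, -17)), Mul(-254, Rational(-1, 621))), -1236), 2197) = Add(Add(Add(Add(-544, -11968), Rational(254, 621)), -1236), 2197) = Add(Add(Add(-12512, Rational(254, 621)), -1236), 2197) = Add(Add(Rational(-7769698, 621), -1236), 2197) = Add(Rational(-8537254, 621), 2197) = Rational(-7172917, 621)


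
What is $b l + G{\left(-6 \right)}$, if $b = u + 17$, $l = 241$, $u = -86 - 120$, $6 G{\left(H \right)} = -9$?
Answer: $- \frac{91101}{2} \approx -45551.0$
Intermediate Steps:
$G{\left(H \right)} = - \frac{3}{2}$ ($G{\left(H \right)} = \frac{1}{6} \left(-9\right) = - \frac{3}{2}$)
$u = -206$
$b = -189$ ($b = -206 + 17 = -189$)
$b l + G{\left(-6 \right)} = \left(-189\right) 241 - \frac{3}{2} = -45549 - \frac{3}{2} = - \frac{91101}{2}$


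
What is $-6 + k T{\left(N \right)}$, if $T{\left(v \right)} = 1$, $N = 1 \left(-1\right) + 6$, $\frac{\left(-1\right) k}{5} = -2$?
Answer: $4$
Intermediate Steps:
$k = 10$ ($k = \left(-5\right) \left(-2\right) = 10$)
$N = 5$ ($N = -1 + 6 = 5$)
$-6 + k T{\left(N \right)} = -6 + 10 \cdot 1 = -6 + 10 = 4$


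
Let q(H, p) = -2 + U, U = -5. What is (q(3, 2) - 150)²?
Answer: 24649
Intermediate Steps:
q(H, p) = -7 (q(H, p) = -2 - 5 = -7)
(q(3, 2) - 150)² = (-7 - 150)² = (-157)² = 24649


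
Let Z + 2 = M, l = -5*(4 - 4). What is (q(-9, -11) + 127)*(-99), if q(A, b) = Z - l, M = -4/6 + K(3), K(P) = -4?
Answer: -11913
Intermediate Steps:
M = -14/3 (M = -4/6 - 4 = -4*1/6 - 4 = -2/3 - 4 = -14/3 ≈ -4.6667)
l = 0 (l = -5*0 = 0)
Z = -20/3 (Z = -2 - 14/3 = -20/3 ≈ -6.6667)
q(A, b) = -20/3 (q(A, b) = -20/3 - 1*0 = -20/3 + 0 = -20/3)
(q(-9, -11) + 127)*(-99) = (-20/3 + 127)*(-99) = (361/3)*(-99) = -11913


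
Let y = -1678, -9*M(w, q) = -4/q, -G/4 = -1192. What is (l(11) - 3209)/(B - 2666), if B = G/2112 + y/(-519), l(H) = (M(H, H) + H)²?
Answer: 2093767792/1804435083 ≈ 1.1603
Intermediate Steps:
G = 4768 (G = -4*(-1192) = 4768)
M(w, q) = 4/(9*q) (M(w, q) = -(-4)/(9*q) = 4/(9*q))
l(H) = (H + 4/(9*H))² (l(H) = (4/(9*H) + H)² = (H + 4/(9*H))²)
B = 62693/11418 (B = 4768/2112 - 1678/(-519) = 4768*(1/2112) - 1678*(-1/519) = 149/66 + 1678/519 = 62693/11418 ≈ 5.4907)
(l(11) - 3209)/(B - 2666) = ((11 + (4/9)/11)² - 3209)/(62693/11418 - 2666) = ((11 + (4/9)*(1/11))² - 3209)/(-30377695/11418) = ((11 + 4/99)² - 3209)*(-11418/30377695) = ((1093/99)² - 3209)*(-11418/30377695) = (1194649/9801 - 3209)*(-11418/30377695) = -30256760/9801*(-11418/30377695) = 2093767792/1804435083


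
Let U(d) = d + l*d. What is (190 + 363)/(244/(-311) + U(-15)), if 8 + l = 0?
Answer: 171983/32411 ≈ 5.3063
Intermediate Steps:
l = -8 (l = -8 + 0 = -8)
U(d) = -7*d (U(d) = d - 8*d = -7*d)
(190 + 363)/(244/(-311) + U(-15)) = (190 + 363)/(244/(-311) - 7*(-15)) = 553/(244*(-1/311) + 105) = 553/(-244/311 + 105) = 553/(32411/311) = 553*(311/32411) = 171983/32411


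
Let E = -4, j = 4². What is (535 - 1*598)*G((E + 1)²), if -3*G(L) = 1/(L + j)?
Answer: 21/25 ≈ 0.84000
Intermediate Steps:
j = 16
G(L) = -1/(3*(16 + L)) (G(L) = -1/(3*(L + 16)) = -1/(3*(16 + L)))
(535 - 1*598)*G((E + 1)²) = (535 - 1*598)*(-1/(48 + 3*(-4 + 1)²)) = (535 - 598)*(-1/(48 + 3*(-3)²)) = -(-63)/(48 + 3*9) = -(-63)/(48 + 27) = -(-63)/75 = -63*(-1/75) = 21/25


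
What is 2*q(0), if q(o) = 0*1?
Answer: 0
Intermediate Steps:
q(o) = 0
2*q(0) = 2*0 = 0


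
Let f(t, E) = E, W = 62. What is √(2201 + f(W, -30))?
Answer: √2171 ≈ 46.594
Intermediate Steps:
√(2201 + f(W, -30)) = √(2201 - 30) = √2171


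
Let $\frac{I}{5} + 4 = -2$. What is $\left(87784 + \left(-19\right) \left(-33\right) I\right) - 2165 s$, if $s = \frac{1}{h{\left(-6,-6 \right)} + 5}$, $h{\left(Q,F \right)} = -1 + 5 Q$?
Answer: $\frac{1795489}{26} \approx 69057.0$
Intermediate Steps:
$I = -30$ ($I = -20 + 5 \left(-2\right) = -20 - 10 = -30$)
$s = - \frac{1}{26}$ ($s = \frac{1}{\left(-1 + 5 \left(-6\right)\right) + 5} = \frac{1}{\left(-1 - 30\right) + 5} = \frac{1}{-31 + 5} = \frac{1}{-26} = - \frac{1}{26} \approx -0.038462$)
$\left(87784 + \left(-19\right) \left(-33\right) I\right) - 2165 s = \left(87784 + \left(-19\right) \left(-33\right) \left(-30\right)\right) - - \frac{2165}{26} = \left(87784 + 627 \left(-30\right)\right) + \frac{2165}{26} = \left(87784 - 18810\right) + \frac{2165}{26} = 68974 + \frac{2165}{26} = \frac{1795489}{26}$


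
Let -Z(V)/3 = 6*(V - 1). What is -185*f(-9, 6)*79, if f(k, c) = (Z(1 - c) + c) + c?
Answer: -1753800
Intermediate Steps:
Z(V) = 18 - 18*V (Z(V) = -18*(V - 1) = -18*(-1 + V) = -3*(-6 + 6*V) = 18 - 18*V)
f(k, c) = 20*c (f(k, c) = ((18 - 18*(1 - c)) + c) + c = ((18 + (-18 + 18*c)) + c) + c = (18*c + c) + c = 19*c + c = 20*c)
-185*f(-9, 6)*79 = -3700*6*79 = -185*120*79 = -22200*79 = -1753800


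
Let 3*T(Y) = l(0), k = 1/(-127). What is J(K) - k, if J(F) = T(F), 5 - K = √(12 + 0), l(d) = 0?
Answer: 1/127 ≈ 0.0078740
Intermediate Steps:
K = 5 - 2*√3 (K = 5 - √(12 + 0) = 5 - √12 = 5 - 2*√3 ≈ 1.5359)
k = -1/127 ≈ -0.0078740
T(Y) = 0 (T(Y) = (⅓)*0 = 0)
J(F) = 0
J(K) - k = 0 - 1*(-1/127) = 0 + 1/127 = 1/127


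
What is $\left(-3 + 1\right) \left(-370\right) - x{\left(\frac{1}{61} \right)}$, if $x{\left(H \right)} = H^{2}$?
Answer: $\frac{2753539}{3721} \approx 740.0$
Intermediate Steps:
$\left(-3 + 1\right) \left(-370\right) - x{\left(\frac{1}{61} \right)} = \left(-3 + 1\right) \left(-370\right) - \left(\frac{1}{61}\right)^{2} = \left(-2\right) \left(-370\right) - \left(\frac{1}{61}\right)^{2} = 740 - \frac{1}{3721} = \frac{2753539}{3721}$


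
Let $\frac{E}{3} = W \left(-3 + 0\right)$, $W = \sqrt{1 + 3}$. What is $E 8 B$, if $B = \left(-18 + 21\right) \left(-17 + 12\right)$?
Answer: $2160$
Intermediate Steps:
$W = 2$ ($W = \sqrt{4} = 2$)
$E = -18$ ($E = 3 \cdot 2 \left(-3 + 0\right) = 3 \cdot 2 \left(-3\right) = 3 \left(-6\right) = -18$)
$B = -15$ ($B = 3 \left(-5\right) = -15$)
$E 8 B = \left(-18\right) 8 \left(-15\right) = \left(-144\right) \left(-15\right) = 2160$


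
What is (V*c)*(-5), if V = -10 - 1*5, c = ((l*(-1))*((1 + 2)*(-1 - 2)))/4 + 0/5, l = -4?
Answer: -675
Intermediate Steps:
c = -9 (c = ((-4*(-1))*((1 + 2)*(-1 - 2)))/4 + 0/5 = (4*(3*(-3)))*(¼) + 0*(⅕) = (4*(-9))*(¼) + 0 = -36*¼ + 0 = -9 + 0 = -9)
V = -15 (V = -10 - 5 = -15)
(V*c)*(-5) = -15*(-9)*(-5) = 135*(-5) = -675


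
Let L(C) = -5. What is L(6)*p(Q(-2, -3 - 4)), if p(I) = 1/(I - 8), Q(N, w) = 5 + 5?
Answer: -5/2 ≈ -2.5000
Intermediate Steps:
Q(N, w) = 10
p(I) = 1/(-8 + I)
L(6)*p(Q(-2, -3 - 4)) = -5/(-8 + 10) = -5/2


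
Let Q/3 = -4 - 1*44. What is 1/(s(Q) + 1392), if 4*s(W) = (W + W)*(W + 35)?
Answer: 1/9240 ≈ 0.00010823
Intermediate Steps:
Q = -144 (Q = 3*(-4 - 1*44) = 3*(-4 - 44) = 3*(-48) = -144)
s(W) = W*(35 + W)/2 (s(W) = ((W + W)*(W + 35))/4 = ((2*W)*(35 + W))/4 = (2*W*(35 + W))/4 = W*(35 + W)/2)
1/(s(Q) + 1392) = 1/((1/2)*(-144)*(35 - 144) + 1392) = 1/((1/2)*(-144)*(-109) + 1392) = 1/(7848 + 1392) = 1/9240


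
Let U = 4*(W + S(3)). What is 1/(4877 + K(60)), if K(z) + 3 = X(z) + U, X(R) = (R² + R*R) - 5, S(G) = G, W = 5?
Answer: 1/12101 ≈ 8.2638e-5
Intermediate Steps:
U = 32 (U = 4*(5 + 3) = 4*8 = 32)
X(R) = -5 + 2*R² (X(R) = (R² + R²) - 5 = 2*R² - 5 = -5 + 2*R²)
K(z) = 24 + 2*z² (K(z) = -3 + ((-5 + 2*z²) + 32) = -3 + (27 + 2*z²) = 24 + 2*z²)
1/(4877 + K(60)) = 1/(4877 + (24 + 2*60²)) = 1/(4877 + (24 + 2*3600)) = 1/(4877 + (24 + 7200)) = 1/(4877 + 7224) = 1/12101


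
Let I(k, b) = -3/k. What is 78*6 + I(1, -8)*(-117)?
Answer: 819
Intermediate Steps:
78*6 + I(1, -8)*(-117) = 78*6 - 3/1*(-117) = 468 - 3*1*(-117) = 468 - 3*(-117) = 468 + 351 = 819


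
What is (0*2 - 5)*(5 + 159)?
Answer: -820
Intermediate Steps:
(0*2 - 5)*(5 + 159) = (0 - 5)*164 = -5*164 = -820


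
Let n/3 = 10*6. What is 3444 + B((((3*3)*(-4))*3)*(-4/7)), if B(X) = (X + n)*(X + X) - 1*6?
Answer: 1630350/49 ≈ 33272.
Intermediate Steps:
n = 180 (n = 3*(10*6) = 3*60 = 180)
B(X) = -6 + 2*X*(180 + X) (B(X) = (X + 180)*(X + X) - 1*6 = (180 + X)*(2*X) - 6 = 2*X*(180 + X) - 6 = -6 + 2*X*(180 + X))
3444 + B((((3*3)*(-4))*3)*(-4/7)) = 3444 + (-6 + 2*((((3*3)*(-4))*3)*(-4/7))² + 360*((((3*3)*(-4))*3)*(-4/7))) = 3444 + (-6 + 2*(((9*(-4))*3)*(-4*⅐))² + 360*(((9*(-4))*3)*(-4*⅐))) = 3444 + (-6 + 2*(-36*3*(-4/7))² + 360*(-36*3*(-4/7))) = 3444 + (-6 + 2*(-108*(-4/7))² + 360*(-108*(-4/7))) = 3444 + (-6 + 2*(432/7)² + 360*(432/7)) = 3444 + (-6 + 2*(186624/49) + 155520/7) = 3444 + (-6 + 373248/49 + 155520/7) = 3444 + 1461594/49 = 1630350/49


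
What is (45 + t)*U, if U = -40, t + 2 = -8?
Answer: -1400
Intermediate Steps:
t = -10 (t = -2 - 8 = -10)
(45 + t)*U = (45 - 10)*(-40) = 35*(-40) = -1400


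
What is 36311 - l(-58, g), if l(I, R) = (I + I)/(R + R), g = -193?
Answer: 7007965/193 ≈ 36311.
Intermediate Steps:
l(I, R) = I/R (l(I, R) = (2*I)/((2*R)) = (2*I)*(1/(2*R)) = I/R)
36311 - l(-58, g) = 36311 - (-58)/(-193) = 36311 - (-58)*(-1)/193 = 36311 - 1*58/193 = 36311 - 58/193 = 7007965/193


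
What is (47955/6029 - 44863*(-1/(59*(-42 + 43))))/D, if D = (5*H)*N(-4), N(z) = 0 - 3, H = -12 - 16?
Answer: 68327093/37349655 ≈ 1.8294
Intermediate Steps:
H = -28
N(z) = -3
D = 420 (D = (5*(-28))*(-3) = -140*(-3) = 420)
(47955/6029 - 44863*(-1/(59*(-42 + 43))))/D = (47955/6029 - 44863*(-1/(59*(-42 + 43))))/420 = (47955*(1/6029) - 44863/(1*(-59)))*(1/420) = (47955/6029 - 44863/(-59))*(1/420) = (47955/6029 - 44863*(-1/59))*(1/420) = (47955/6029 + 44863/59)*(1/420) = (273308372/355711)*(1/420) = 68327093/37349655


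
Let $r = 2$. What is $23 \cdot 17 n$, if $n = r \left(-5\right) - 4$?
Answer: $-5474$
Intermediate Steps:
$n = -14$ ($n = 2 \left(-5\right) - 4 = -10 - 4 = -14$)
$23 \cdot 17 n = 23 \cdot 17 \left(-14\right) = 391 \left(-14\right) = -5474$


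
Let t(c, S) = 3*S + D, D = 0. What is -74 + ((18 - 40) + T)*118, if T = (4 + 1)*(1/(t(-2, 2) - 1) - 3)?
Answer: -4322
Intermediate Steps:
t(c, S) = 3*S (t(c, S) = 3*S + 0 = 3*S)
T = -14 (T = (4 + 1)*(1/(3*2 - 1) - 3) = 5*(1/(6 - 1) - 3) = 5*(1/5 - 3) = 5*(⅕ - 3) = 5*(-14/5) = -14)
-74 + ((18 - 40) + T)*118 = -74 + ((18 - 40) - 14)*118 = -74 + (-22 - 14)*118 = -74 - 36*118 = -74 - 4248 = -4322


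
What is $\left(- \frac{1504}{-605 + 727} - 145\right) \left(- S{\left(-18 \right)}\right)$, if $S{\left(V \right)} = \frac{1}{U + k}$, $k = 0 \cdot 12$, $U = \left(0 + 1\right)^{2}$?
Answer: $\frac{9597}{61} \approx 157.33$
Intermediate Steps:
$U = 1$ ($U = 1^{2} = 1$)
$k = 0$
$S{\left(V \right)} = 1$ ($S{\left(V \right)} = \frac{1}{1 + 0} = 1^{-1} = 1$)
$\left(- \frac{1504}{-605 + 727} - 145\right) \left(- S{\left(-18 \right)}\right) = \left(- \frac{1504}{-605 + 727} - 145\right) \left(\left(-1\right) 1\right) = \left(- \frac{1504}{122} - 145\right) \left(-1\right) = \left(\left(-1504\right) \frac{1}{122} - 145\right) \left(-1\right) = \left(- \frac{752}{61} - 145\right) \left(-1\right) = \left(- \frac{9597}{61}\right) \left(-1\right) = \frac{9597}{61}$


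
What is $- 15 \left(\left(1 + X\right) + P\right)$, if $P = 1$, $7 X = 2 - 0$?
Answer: $- \frac{240}{7} \approx -34.286$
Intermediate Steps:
$X = \frac{2}{7}$ ($X = \frac{2 - 0}{7} = \frac{2 + 0}{7} = \frac{1}{7} \cdot 2 = \frac{2}{7} \approx 0.28571$)
$- 15 \left(\left(1 + X\right) + P\right) = - 15 \left(\left(1 + \frac{2}{7}\right) + 1\right) = - 15 \left(\frac{9}{7} + 1\right) = \left(-15\right) \frac{16}{7} = - \frac{240}{7}$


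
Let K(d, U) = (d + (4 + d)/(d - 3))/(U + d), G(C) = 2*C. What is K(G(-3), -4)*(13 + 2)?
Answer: 26/3 ≈ 8.6667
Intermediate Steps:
K(d, U) = (d + (4 + d)/(-3 + d))/(U + d)
K(G(-3), -4)*(13 + 2) = ((4 + (2*(-3))² - 4*(-3))/((2*(-3))² - 3*(-4) - 6*(-3) - 8*(-3)))*(13 + 2) = ((4 + (-6)² - 2*(-6))/((-6)² + 12 - 3*(-6) - 4*(-6)))*15 = ((4 + 36 + 12)/(36 + 12 + 18 + 24))*15 = (52/90)*15 = ((1/90)*52)*15 = (26/45)*15 = 26/3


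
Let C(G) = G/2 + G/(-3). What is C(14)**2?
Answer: 49/9 ≈ 5.4444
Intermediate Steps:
C(G) = G/6 (C(G) = G*(1/2) + G*(-1/3) = G/2 - G/3 = G/6)
C(14)**2 = ((1/6)*14)**2 = (7/3)**2 = 49/9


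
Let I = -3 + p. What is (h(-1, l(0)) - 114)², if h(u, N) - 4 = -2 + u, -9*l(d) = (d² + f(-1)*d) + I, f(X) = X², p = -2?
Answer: 12769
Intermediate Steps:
I = -5 (I = -3 - 2 = -5)
l(d) = 5/9 - d/9 - d²/9 (l(d) = -((d² + (-1)²*d) - 5)/9 = -((d² + 1*d) - 5)/9 = -((d² + d) - 5)/9 = -((d + d²) - 5)/9 = -(-5 + d + d²)/9 = 5/9 - d/9 - d²/9)
h(u, N) = 2 + u (h(u, N) = 4 + (-2 + u) = 2 + u)
(h(-1, l(0)) - 114)² = ((2 - 1) - 114)² = (1 - 114)² = (-113)² = 12769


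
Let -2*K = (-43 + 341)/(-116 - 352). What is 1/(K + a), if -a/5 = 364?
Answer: -468/851611 ≈ -0.00054955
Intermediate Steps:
a = -1820 (a = -5*364 = -1820)
K = 149/468 (K = -(-43 + 341)/(2*(-116 - 352)) = -149/(-468) = -149*(-1)/468 = -½*(-149/234) = 149/468 ≈ 0.31838)
1/(K + a) = 1/(149/468 - 1820) = 1/(-851611/468) = -468/851611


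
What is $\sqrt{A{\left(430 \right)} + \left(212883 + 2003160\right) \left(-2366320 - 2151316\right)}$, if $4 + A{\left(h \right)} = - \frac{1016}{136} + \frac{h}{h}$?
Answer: $\frac{i \sqrt{2893258658329598}}{17} \approx 3.1641 \cdot 10^{6} i$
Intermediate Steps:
$A{\left(h \right)} = - \frac{178}{17}$ ($A{\left(h \right)} = -4 + \left(- \frac{1016}{136} + \frac{h}{h}\right) = -4 + \left(\left(-1016\right) \frac{1}{136} + 1\right) = -4 + \left(- \frac{127}{17} + 1\right) = -4 - \frac{110}{17} = - \frac{178}{17}$)
$\sqrt{A{\left(430 \right)} + \left(212883 + 2003160\right) \left(-2366320 - 2151316\right)} = \sqrt{- \frac{178}{17} + \left(212883 + 2003160\right) \left(-2366320 - 2151316\right)} = \sqrt{- \frac{178}{17} + 2216043 \left(-4517636\right)} = \sqrt{- \frac{178}{17} - 10011275634348} = \sqrt{- \frac{170191685784094}{17}} = \frac{i \sqrt{2893258658329598}}{17}$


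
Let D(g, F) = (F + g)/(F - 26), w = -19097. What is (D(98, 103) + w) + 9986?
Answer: -701346/77 ≈ -9108.4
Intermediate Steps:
D(g, F) = (F + g)/(-26 + F)
(D(98, 103) + w) + 9986 = ((103 + 98)/(-26 + 103) - 19097) + 9986 = (201/77 - 19097) + 9986 = -1470268/77 + 9986 = -701346/77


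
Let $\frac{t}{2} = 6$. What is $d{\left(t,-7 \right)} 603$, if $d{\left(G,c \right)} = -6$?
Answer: $-3618$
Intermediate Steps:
$t = 12$ ($t = 2 \cdot 6 = 12$)
$d{\left(t,-7 \right)} 603 = \left(-6\right) 603 = -3618$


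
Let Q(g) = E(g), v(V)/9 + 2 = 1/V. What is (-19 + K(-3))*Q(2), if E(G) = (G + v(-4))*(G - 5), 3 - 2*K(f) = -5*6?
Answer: -1095/8 ≈ -136.88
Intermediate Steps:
v(V) = -18 + 9/V (v(V) = -18 + 9*(1/V) = -18 + 9/V)
K(f) = 33/2 (K(f) = 3/2 - (-5)*6/2 = 3/2 - 1/2*(-30) = 3/2 + 15 = 33/2)
E(G) = (-5 + G)*(-81/4 + G) (E(G) = (G + (-18 + 9/(-4)))*(G - 5) = (G + (-18 + 9*(-1/4)))*(-5 + G) = (G + (-18 - 9/4))*(-5 + G) = (G - 81/4)*(-5 + G) = (-81/4 + G)*(-5 + G) = (-5 + G)*(-81/4 + G))
Q(g) = 405/4 + g**2 - 101*g/4
(-19 + K(-3))*Q(2) = (-19 + 33/2)*(405/4 + 2**2 - 101/4*2) = -5*(405/4 + 4 - 101/2)/2 = -5/2*219/4 = -1095/8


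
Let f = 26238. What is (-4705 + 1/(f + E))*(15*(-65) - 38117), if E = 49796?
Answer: 6992385434074/38017 ≈ 1.8393e+8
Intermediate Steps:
(-4705 + 1/(f + E))*(15*(-65) - 38117) = (-4705 + 1/(26238 + 49796))*(15*(-65) - 38117) = (-4705 + 1/76034)*(-975 - 38117) = (-4705 + 1/76034)*(-39092) = -357739969/76034*(-39092) = 6992385434074/38017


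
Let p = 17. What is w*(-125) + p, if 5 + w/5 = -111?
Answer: 72517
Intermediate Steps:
w = -580 (w = -25 + 5*(-111) = -25 - 555 = -580)
w*(-125) + p = -580*(-125) + 17 = 72500 + 17 = 72517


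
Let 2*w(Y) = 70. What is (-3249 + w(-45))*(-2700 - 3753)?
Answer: 20739942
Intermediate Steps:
w(Y) = 35 (w(Y) = (½)*70 = 35)
(-3249 + w(-45))*(-2700 - 3753) = (-3249 + 35)*(-2700 - 3753) = -3214*(-6453) = 20739942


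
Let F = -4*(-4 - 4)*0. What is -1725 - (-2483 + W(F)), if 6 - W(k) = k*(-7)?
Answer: 752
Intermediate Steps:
F = 0 (F = -4*(-8)*0 = 32*0 = 0)
W(k) = 6 + 7*k (W(k) = 6 - k*(-7) = 6 - (-7)*k = 6 + 7*k)
-1725 - (-2483 + W(F)) = -1725 - (-2483 + (6 + 7*0)) = -1725 - (-2483 + (6 + 0)) = -1725 - (-2483 + 6) = -1725 - 1*(-2477) = -1725 + 2477 = 752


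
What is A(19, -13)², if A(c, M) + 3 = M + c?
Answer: 9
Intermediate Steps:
A(c, M) = -3 + M + c (A(c, M) = -3 + (M + c) = -3 + M + c)
A(19, -13)² = (-3 - 13 + 19)² = 3² = 9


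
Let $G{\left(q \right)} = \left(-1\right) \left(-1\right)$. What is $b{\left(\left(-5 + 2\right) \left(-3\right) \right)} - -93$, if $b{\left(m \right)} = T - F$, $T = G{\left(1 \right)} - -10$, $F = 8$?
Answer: $96$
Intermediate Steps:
$G{\left(q \right)} = 1$
$T = 11$ ($T = 1 - -10 = 1 + 10 = 11$)
$b{\left(m \right)} = 3$ ($b{\left(m \right)} = 11 - 8 = 3$)
$b{\left(\left(-5 + 2\right) \left(-3\right) \right)} - -93 = 3 - -93 = 3 + 93 = 96$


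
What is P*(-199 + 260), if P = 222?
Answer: 13542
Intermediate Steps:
P*(-199 + 260) = 222*(-199 + 260) = 222*61 = 13542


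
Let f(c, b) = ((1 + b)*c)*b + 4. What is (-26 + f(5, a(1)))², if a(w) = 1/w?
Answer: 144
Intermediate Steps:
f(c, b) = 4 + b*c*(1 + b) (f(c, b) = (c*(1 + b))*b + 4 = b*c*(1 + b) + 4 = 4 + b*c*(1 + b))
(-26 + f(5, a(1)))² = (-26 + (4 + 5/1 + 5*(1/1)²))² = (-26 + (4 + 1*5 + 5*1²))² = (-26 + (4 + 5 + 5*1))² = (-26 + (4 + 5 + 5))² = (-26 + 14)² = (-12)² = 144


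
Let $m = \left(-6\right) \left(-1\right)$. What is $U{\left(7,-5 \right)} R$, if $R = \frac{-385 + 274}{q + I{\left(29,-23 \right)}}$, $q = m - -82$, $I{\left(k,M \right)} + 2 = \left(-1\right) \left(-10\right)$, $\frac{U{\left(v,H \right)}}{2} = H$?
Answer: $\frac{185}{16} \approx 11.563$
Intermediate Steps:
$U{\left(v,H \right)} = 2 H$
$m = 6$
$I{\left(k,M \right)} = 8$ ($I{\left(k,M \right)} = -2 - -10 = -2 + 10 = 8$)
$q = 88$ ($q = 6 - -82 = 6 + 82 = 88$)
$R = - \frac{37}{32}$ ($R = \frac{-385 + 274}{88 + 8} = - \frac{111}{96} = \left(-111\right) \frac{1}{96} = - \frac{37}{32} \approx -1.1563$)
$U{\left(7,-5 \right)} R = 2 \left(-5\right) \left(- \frac{37}{32}\right) = \left(-10\right) \left(- \frac{37}{32}\right) = \frac{185}{16}$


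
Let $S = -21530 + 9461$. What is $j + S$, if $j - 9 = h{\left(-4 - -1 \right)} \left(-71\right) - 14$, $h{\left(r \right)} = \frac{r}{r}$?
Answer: $-12145$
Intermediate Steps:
$h{\left(r \right)} = 1$
$S = -12069$
$j = -76$ ($j = 9 + \left(1 \left(-71\right) - 14\right) = 9 - 85 = -76$)
$j + S = -76 - 12069 = -12145$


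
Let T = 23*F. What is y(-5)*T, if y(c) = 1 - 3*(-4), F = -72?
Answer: -21528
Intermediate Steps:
y(c) = 13 (y(c) = 1 + 12 = 13)
T = -1656 (T = 23*(-72) = -1656)
y(-5)*T = 13*(-1656) = -21528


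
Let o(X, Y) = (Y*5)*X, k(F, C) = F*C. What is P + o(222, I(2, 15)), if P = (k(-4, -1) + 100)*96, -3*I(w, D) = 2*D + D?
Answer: -6666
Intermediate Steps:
k(F, C) = C*F
I(w, D) = -D (I(w, D) = -(2*D + D)/3 = -D)
o(X, Y) = 5*X*Y (o(X, Y) = (5*Y)*X = 5*X*Y)
P = 9984 (P = (-1*(-4) + 100)*96 = (4 + 100)*96 = 104*96 = 9984)
P + o(222, I(2, 15)) = 9984 + 5*222*(-1*15) = 9984 + 5*222*(-15) = 9984 - 16650 = -6666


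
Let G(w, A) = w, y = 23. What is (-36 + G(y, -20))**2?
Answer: 169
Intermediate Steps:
(-36 + G(y, -20))**2 = (-36 + 23)**2 = (-13)**2 = 169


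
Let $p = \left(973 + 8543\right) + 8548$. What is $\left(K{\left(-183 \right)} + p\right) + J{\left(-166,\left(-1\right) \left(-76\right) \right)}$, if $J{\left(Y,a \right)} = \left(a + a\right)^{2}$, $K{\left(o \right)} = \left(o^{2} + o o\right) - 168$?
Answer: $107978$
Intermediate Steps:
$K{\left(o \right)} = -168 + 2 o^{2}$ ($K{\left(o \right)} = \left(o^{2} + o^{2}\right) - 168 = 2 o^{2} - 168 = -168 + 2 o^{2}$)
$J{\left(Y,a \right)} = 4 a^{2}$ ($J{\left(Y,a \right)} = \left(2 a\right)^{2} = 4 a^{2}$)
$p = 18064$ ($p = 9516 + 8548 = 18064$)
$\left(K{\left(-183 \right)} + p\right) + J{\left(-166,\left(-1\right) \left(-76\right) \right)} = \left(\left(-168 + 2 \left(-183\right)^{2}\right) + 18064\right) + 4 \left(\left(-1\right) \left(-76\right)\right)^{2} = \left(\left(-168 + 2 \cdot 33489\right) + 18064\right) + 4 \cdot 76^{2} = \left(\left(-168 + 66978\right) + 18064\right) + 4 \cdot 5776 = \left(66810 + 18064\right) + 23104 = 84874 + 23104 = 107978$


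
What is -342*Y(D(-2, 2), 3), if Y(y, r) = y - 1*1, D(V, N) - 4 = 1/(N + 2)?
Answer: -2223/2 ≈ -1111.5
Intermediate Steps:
D(V, N) = 4 + 1/(2 + N) (D(V, N) = 4 + 1/(N + 2) = 4 + 1/(2 + N))
Y(y, r) = -1 + y (Y(y, r) = y - 1 = -1 + y)
-342*Y(D(-2, 2), 3) = -342*(-1 + (9 + 4*2)/(2 + 2)) = -342*(-1 + (9 + 8)/4) = -342*(-1 + (1/4)*17) = -342*(-1 + 17/4) = -342*13/4 = -2223/2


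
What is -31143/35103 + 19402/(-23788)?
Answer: -236983015/139171694 ≈ -1.7028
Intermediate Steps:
-31143/35103 + 19402/(-23788) = -31143*1/35103 + 19402*(-1/23788) = -10381/11701 - 9701/11894 = -236983015/139171694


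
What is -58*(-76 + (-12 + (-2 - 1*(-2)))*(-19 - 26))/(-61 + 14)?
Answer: 26912/47 ≈ 572.60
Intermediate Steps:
-58*(-76 + (-12 + (-2 - 1*(-2)))*(-19 - 26))/(-61 + 14) = -58*(-76 + (-12 + (-2 + 2))*(-45))/(-47) = -58*(-76 + (-12 + 0)*(-45))*(-1)/47 = -58*(-76 - 12*(-45))*(-1)/47 = -58*(-76 + 540)*(-1)/47 = -26912*(-1)/47 = -58*(-464/47) = 26912/47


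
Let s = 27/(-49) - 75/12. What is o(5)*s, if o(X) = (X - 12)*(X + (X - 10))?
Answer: 0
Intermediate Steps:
o(X) = (-12 + X)*(-10 + 2*X) (o(X) = (-12 + X)*(X + (-10 + X)) = (-12 + X)*(-10 + 2*X))
s = -1333/196 (s = 27*(-1/49) - 75*1/12 = -27/49 - 25/4 = -1333/196 ≈ -6.8010)
o(5)*s = (120 - 34*5 + 2*5²)*(-1333/196) = (120 - 170 + 2*25)*(-1333/196) = (120 - 170 + 50)*(-1333/196) = 0*(-1333/196) = 0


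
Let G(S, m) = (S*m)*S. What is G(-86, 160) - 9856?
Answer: 1173504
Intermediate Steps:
G(S, m) = m*S²
G(-86, 160) - 9856 = 160*(-86)² - 9856 = 160*7396 - 9856 = 1183360 - 9856 = 1173504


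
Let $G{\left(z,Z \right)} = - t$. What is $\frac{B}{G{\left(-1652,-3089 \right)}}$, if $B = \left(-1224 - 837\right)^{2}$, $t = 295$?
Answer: $- \frac{4247721}{295} \approx -14399.0$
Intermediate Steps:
$G{\left(z,Z \right)} = -295$ ($G{\left(z,Z \right)} = \left(-1\right) 295 = -295$)
$B = 4247721$ ($B = \left(-2061\right)^{2} = 4247721$)
$\frac{B}{G{\left(-1652,-3089 \right)}} = \frac{4247721}{-295} = 4247721 \left(- \frac{1}{295}\right) = - \frac{4247721}{295}$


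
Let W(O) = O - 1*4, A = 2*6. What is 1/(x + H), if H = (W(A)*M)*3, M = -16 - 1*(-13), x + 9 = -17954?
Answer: -1/18035 ≈ -5.5448e-5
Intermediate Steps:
x = -17963 (x = -9 - 17954 = -17963)
M = -3 (M = -16 + 13 = -3)
A = 12
W(O) = -4 + O (W(O) = O - 4 = -4 + O)
H = -72 (H = ((-4 + 12)*(-3))*3 = (8*(-3))*3 = -24*3 = -72)
1/(x + H) = 1/(-17963 - 72) = 1/(-18035) = -1/18035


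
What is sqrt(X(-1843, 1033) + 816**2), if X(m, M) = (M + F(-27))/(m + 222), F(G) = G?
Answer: sqrt(1749628894970)/1621 ≈ 816.00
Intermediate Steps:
X(m, M) = (-27 + M)/(222 + m) (X(m, M) = (M - 27)/(m + 222) = (-27 + M)/(222 + m))
sqrt(X(-1843, 1033) + 816**2) = sqrt((-27 + 1033)/(222 - 1843) + 816**2) = sqrt(1006/(-1621) + 665856) = sqrt(-1/1621*1006 + 665856) = sqrt(-1006/1621 + 665856) = sqrt(1079351570/1621) = sqrt(1749628894970)/1621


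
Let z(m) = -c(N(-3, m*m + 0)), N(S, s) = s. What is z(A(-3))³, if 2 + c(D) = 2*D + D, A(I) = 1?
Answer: -1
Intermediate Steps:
c(D) = -2 + 3*D (c(D) = -2 + (2*D + D) = -2 + 3*D)
z(m) = 2 - 3*m² (z(m) = -(-2 + 3*(m*m + 0)) = -(-2 + 3*(m² + 0)) = -(-2 + 3*m²) = 2 - 3*m²)
z(A(-3))³ = (2 - 3*1²)³ = (2 - 3*1)³ = (2 - 3)³ = (-1)³ = -1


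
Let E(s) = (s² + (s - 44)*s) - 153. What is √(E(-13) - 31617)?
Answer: 2*I*√7715 ≈ 175.67*I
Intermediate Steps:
E(s) = -153 + s² + s*(-44 + s) (E(s) = (s² + (-44 + s)*s) - 153 = (s² + s*(-44 + s)) - 153 = -153 + s² + s*(-44 + s))
√(E(-13) - 31617) = √((-153 - 44*(-13) + 2*(-13)²) - 31617) = √((-153 + 572 + 2*169) - 31617) = √((-153 + 572 + 338) - 31617) = √(757 - 31617) = √(-30860) = 2*I*√7715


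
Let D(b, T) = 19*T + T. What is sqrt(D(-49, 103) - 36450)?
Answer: I*sqrt(34390) ≈ 185.45*I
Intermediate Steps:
D(b, T) = 20*T
sqrt(D(-49, 103) - 36450) = sqrt(20*103 - 36450) = sqrt(2060 - 36450) = sqrt(-34390) = I*sqrt(34390)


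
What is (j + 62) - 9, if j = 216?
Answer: 269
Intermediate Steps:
(j + 62) - 9 = (216 + 62) - 9 = 278 - 9 = 269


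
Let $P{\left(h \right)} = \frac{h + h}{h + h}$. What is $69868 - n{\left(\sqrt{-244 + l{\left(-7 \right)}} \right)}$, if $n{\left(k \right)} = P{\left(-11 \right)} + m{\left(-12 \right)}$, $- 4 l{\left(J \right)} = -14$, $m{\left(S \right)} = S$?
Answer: $69879$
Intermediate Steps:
$l{\left(J \right)} = \frac{7}{2}$ ($l{\left(J \right)} = \left(- \frac{1}{4}\right) \left(-14\right) = \frac{7}{2}$)
$P{\left(h \right)} = 1$ ($P{\left(h \right)} = \frac{2 h}{2 h} = 2 h \frac{1}{2 h} = 1$)
$n{\left(k \right)} = -11$ ($n{\left(k \right)} = 1 - 12 = -11$)
$69868 - n{\left(\sqrt{-244 + l{\left(-7 \right)}} \right)} = 69868 - -11 = 69868 + 11 = 69879$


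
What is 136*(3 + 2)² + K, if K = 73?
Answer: 3473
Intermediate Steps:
136*(3 + 2)² + K = 136*(3 + 2)² + 73 = 136*5² + 73 = 136*25 + 73 = 3400 + 73 = 3473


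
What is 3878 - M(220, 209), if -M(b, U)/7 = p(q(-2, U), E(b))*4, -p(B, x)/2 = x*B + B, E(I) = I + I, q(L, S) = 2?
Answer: -45514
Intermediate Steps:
E(I) = 2*I
p(B, x) = -2*B - 2*B*x (p(B, x) = -2*(x*B + B) = -2*(B*x + B) = -2*(B + B*x) = -2*B - 2*B*x)
M(b, U) = 112 + 224*b (M(b, U) = -7*(-2*2*(1 + 2*b))*4 = -7*(-4 - 8*b)*4 = -7*(-16 - 32*b) = 112 + 224*b)
3878 - M(220, 209) = 3878 - (112 + 224*220) = 3878 - (112 + 49280) = 3878 - 1*49392 = 3878 - 49392 = -45514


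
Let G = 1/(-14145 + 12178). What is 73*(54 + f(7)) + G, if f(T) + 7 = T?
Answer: 7753913/1967 ≈ 3942.0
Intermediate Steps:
f(T) = -7 + T
G = -1/1967 (G = 1/(-1967) = -1/1967 ≈ -0.00050839)
73*(54 + f(7)) + G = 73*(54 + (-7 + 7)) - 1/1967 = 73*(54 + 0) - 1/1967 = 73*54 - 1/1967 = 3942 - 1/1967 = 7753913/1967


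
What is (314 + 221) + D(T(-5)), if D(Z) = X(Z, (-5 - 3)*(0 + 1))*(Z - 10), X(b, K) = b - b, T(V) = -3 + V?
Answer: 535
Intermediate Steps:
X(b, K) = 0
D(Z) = 0 (D(Z) = 0*(Z - 10) = 0*(-10 + Z) = 0)
(314 + 221) + D(T(-5)) = (314 + 221) + 0 = 535 + 0 = 535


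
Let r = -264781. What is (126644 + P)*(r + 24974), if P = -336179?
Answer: 50247959745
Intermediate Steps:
(126644 + P)*(r + 24974) = (126644 - 336179)*(-264781 + 24974) = -209535*(-239807) = 50247959745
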